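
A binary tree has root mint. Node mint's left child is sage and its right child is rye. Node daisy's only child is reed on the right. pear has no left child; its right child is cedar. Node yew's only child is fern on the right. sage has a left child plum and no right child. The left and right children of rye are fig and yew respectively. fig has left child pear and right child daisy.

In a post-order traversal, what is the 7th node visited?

fig

Post-order visits the left subtree, then the right subtree, then the node.
At mint: go left to sage.
  At sage: go left to plum.
    plum is a leaf — visit plum.
  At sage: no right child.
  Visit sage.
At mint: go right to rye.
  At rye: go left to fig.
    At fig: go left to pear.
      At pear: no left child.
      At pear: go right to cedar.
        cedar is a leaf — visit cedar.
      Visit pear.
    At fig: go right to daisy.
      At daisy: no left child.
      At daisy: go right to reed.
        reed is a leaf — visit reed.
      Visit daisy.
    Visit fig.
  At rye: go right to yew.
    At yew: no left child.
    At yew: go right to fern.
      fern is a leaf — visit fern.
    Visit yew.
  Visit rye.
Visit mint.
Full post-order sequence: plum, sage, cedar, pear, reed, daisy, fig, fern, yew, rye, mint.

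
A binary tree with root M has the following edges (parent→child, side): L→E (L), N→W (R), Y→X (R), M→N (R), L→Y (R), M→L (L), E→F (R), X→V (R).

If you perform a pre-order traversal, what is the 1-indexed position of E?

Pre-order visits the node, then its left subtree, then its right subtree.
Visit M.
At M: go left to L.
  Visit L.
  At L: go left to E.
    Visit E.
    At E: no left child.
    At E: go right to F.
      F is a leaf — visit F.
  At L: go right to Y.
    Visit Y.
    At Y: no left child.
    At Y: go right to X.
      Visit X.
      At X: no left child.
      At X: go right to V.
        V is a leaf — visit V.
At M: go right to N.
  Visit N.
  At N: no left child.
  At N: go right to W.
    W is a leaf — visit W.
Full pre-order sequence: M, L, E, F, Y, X, V, N, W.

3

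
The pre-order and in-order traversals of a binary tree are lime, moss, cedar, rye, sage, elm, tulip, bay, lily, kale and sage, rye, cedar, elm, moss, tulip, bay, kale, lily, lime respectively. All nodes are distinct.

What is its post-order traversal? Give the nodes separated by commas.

sage, rye, elm, cedar, kale, lily, bay, tulip, moss, lime

The first element of pre-order is the root; it splits in-order into left and right subtrees.
Root lime: left subtree has 9 nodes {sage, rye, cedar, elm, moss, tulip, bay, kale, lily}, right has 0 { }.
  Root moss: left subtree has 4 nodes {sage, rye, cedar, elm}, right has 4 {tulip, bay, kale, lily}.
    Root cedar: left subtree has 2 nodes {sage, rye}, right has 1 {elm}.
      Root rye: left subtree has 1 node {sage}, right has 0 { }.
    Root tulip: left subtree has 0 nodes { }, right has 3 {bay, kale, lily}.
      Root bay: left subtree has 0 nodes { }, right has 2 {kale, lily}.
        Root lily: left subtree has 1 node {kale}, right has 0 { }.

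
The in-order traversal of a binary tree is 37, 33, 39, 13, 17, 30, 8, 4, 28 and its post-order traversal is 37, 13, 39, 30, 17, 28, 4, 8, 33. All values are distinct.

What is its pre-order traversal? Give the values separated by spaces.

33 37 8 17 39 13 30 4 28

The last element of post-order is the root; it splits in-order into left and right subtrees.
Root 33: left subtree has 1 node {37}, right has 7 {39, 13, 17, 30, 8, 4, 28}.
  Root 8: left subtree has 4 nodes {39, 13, 17, 30}, right has 2 {4, 28}.
    Root 17: left subtree has 2 nodes {39, 13}, right has 1 {30}.
      Root 39: left subtree has 0 nodes { }, right has 1 {13}.
    Root 4: left subtree has 0 nodes { }, right has 1 {28}.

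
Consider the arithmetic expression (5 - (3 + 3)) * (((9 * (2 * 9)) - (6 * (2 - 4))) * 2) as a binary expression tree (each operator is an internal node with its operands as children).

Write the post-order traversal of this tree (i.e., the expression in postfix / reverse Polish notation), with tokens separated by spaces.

5 3 3 + - 9 2 9 * * 6 2 4 - * - 2 * *

Post-order on an expression tree gives postfix notation: for each operator, emit left operand, right operand, then the operator.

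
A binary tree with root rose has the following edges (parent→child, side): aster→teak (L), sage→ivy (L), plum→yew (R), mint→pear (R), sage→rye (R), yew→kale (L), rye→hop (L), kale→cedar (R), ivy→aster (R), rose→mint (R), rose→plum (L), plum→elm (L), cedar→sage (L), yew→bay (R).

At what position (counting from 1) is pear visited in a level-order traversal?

Level-order visits nodes level by level from the root, left to right within each level.
Level 0: rose
Level 1: plum, mint
Level 2: elm, yew, pear
Level 3: kale, bay
Level 4: cedar
Level 5: sage
Level 6: ivy, rye
Level 7: aster, hop
Level 8: teak
Full level-order sequence: rose, plum, mint, elm, yew, pear, kale, bay, cedar, sage, ivy, rye, aster, hop, teak.

6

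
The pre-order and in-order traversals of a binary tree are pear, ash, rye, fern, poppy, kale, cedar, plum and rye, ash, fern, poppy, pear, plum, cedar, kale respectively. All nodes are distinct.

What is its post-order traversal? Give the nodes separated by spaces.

rye poppy fern ash plum cedar kale pear

The first element of pre-order is the root; it splits in-order into left and right subtrees.
Root pear: left subtree has 4 nodes {rye, ash, fern, poppy}, right has 3 {plum, cedar, kale}.
  Root ash: left subtree has 1 node {rye}, right has 2 {fern, poppy}.
    Root fern: left subtree has 0 nodes { }, right has 1 {poppy}.
  Root kale: left subtree has 2 nodes {plum, cedar}, right has 0 { }.
    Root cedar: left subtree has 1 node {plum}, right has 0 { }.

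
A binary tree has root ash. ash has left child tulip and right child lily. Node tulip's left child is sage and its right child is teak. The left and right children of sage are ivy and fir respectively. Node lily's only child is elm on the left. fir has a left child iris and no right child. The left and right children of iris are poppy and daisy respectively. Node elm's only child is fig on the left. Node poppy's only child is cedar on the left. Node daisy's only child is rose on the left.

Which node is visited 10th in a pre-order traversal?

rose

Pre-order visits the node, then its left subtree, then its right subtree.
Visit ash.
At ash: go left to tulip.
  Visit tulip.
  At tulip: go left to sage.
    Visit sage.
    At sage: go left to ivy.
      ivy is a leaf — visit ivy.
    At sage: go right to fir.
      Visit fir.
      At fir: go left to iris.
        Visit iris.
        At iris: go left to poppy.
          Visit poppy.
          At poppy: go left to cedar.
            cedar is a leaf — visit cedar.
          At poppy: no right child.
        At iris: go right to daisy.
          Visit daisy.
          At daisy: go left to rose.
            rose is a leaf — visit rose.
          At daisy: no right child.
      At fir: no right child.
  At tulip: go right to teak.
    teak is a leaf — visit teak.
At ash: go right to lily.
  Visit lily.
  At lily: go left to elm.
    Visit elm.
    At elm: go left to fig.
      fig is a leaf — visit fig.
    At elm: no right child.
  At lily: no right child.
Full pre-order sequence: ash, tulip, sage, ivy, fir, iris, poppy, cedar, daisy, rose, teak, lily, elm, fig.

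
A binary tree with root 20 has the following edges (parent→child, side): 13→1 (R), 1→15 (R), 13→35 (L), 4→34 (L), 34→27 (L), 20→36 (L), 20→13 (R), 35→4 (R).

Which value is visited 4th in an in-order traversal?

In-order visits the left subtree, then the node, then the right subtree.
At 20: go left to 36.
  36 is a leaf — visit 36.
Visit 20.
At 20: go right to 13.
  At 13: go left to 35.
    At 35: no left child.
    Visit 35.
    At 35: go right to 4.
      At 4: go left to 34.
        At 34: go left to 27.
          27 is a leaf — visit 27.
        Visit 34.
        At 34: no right child.
      Visit 4.
      At 4: no right child.
  Visit 13.
  At 13: go right to 1.
    At 1: no left child.
    Visit 1.
    At 1: go right to 15.
      15 is a leaf — visit 15.
Full in-order sequence: 36, 20, 35, 27, 34, 4, 13, 1, 15.

27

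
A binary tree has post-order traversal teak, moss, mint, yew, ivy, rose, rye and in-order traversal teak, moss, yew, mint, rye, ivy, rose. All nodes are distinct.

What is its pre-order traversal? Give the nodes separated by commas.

The last element of post-order is the root; it splits in-order into left and right subtrees.
Root rye: left subtree has 4 nodes {teak, moss, yew, mint}, right has 2 {ivy, rose}.
  Root yew: left subtree has 2 nodes {teak, moss}, right has 1 {mint}.
    Root moss: left subtree has 1 node {teak}, right has 0 { }.
  Root rose: left subtree has 1 node {ivy}, right has 0 { }.

rye, yew, moss, teak, mint, rose, ivy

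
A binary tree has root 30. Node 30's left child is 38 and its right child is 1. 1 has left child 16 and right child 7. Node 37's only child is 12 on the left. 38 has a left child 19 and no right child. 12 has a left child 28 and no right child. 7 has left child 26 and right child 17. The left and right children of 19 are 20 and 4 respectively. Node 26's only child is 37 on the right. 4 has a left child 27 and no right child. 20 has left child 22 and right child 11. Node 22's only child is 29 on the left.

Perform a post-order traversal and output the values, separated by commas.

Post-order visits the left subtree, then the right subtree, then the node.
At 30: go left to 38.
  At 38: go left to 19.
    At 19: go left to 20.
      At 20: go left to 22.
        At 22: go left to 29.
          29 is a leaf — visit 29.
        At 22: no right child.
        Visit 22.
      At 20: go right to 11.
        11 is a leaf — visit 11.
      Visit 20.
    At 19: go right to 4.
      At 4: go left to 27.
        27 is a leaf — visit 27.
      At 4: no right child.
      Visit 4.
    Visit 19.
  At 38: no right child.
  Visit 38.
At 30: go right to 1.
  At 1: go left to 16.
    16 is a leaf — visit 16.
  At 1: go right to 7.
    At 7: go left to 26.
      At 26: no left child.
      At 26: go right to 37.
        At 37: go left to 12.
          At 12: go left to 28.
            28 is a leaf — visit 28.
          At 12: no right child.
          Visit 12.
        At 37: no right child.
        Visit 37.
      Visit 26.
    At 7: go right to 17.
      17 is a leaf — visit 17.
    Visit 7.
  Visit 1.
Visit 30.

29, 22, 11, 20, 27, 4, 19, 38, 16, 28, 12, 37, 26, 17, 7, 1, 30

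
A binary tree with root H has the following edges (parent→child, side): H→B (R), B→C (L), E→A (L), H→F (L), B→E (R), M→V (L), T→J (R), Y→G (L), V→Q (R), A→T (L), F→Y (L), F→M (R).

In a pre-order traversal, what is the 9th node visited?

Pre-order visits the node, then its left subtree, then its right subtree.
Visit H.
At H: go left to F.
  Visit F.
  At F: go left to Y.
    Visit Y.
    At Y: go left to G.
      G is a leaf — visit G.
    At Y: no right child.
  At F: go right to M.
    Visit M.
    At M: go left to V.
      Visit V.
      At V: no left child.
      At V: go right to Q.
        Q is a leaf — visit Q.
    At M: no right child.
At H: go right to B.
  Visit B.
  At B: go left to C.
    C is a leaf — visit C.
  At B: go right to E.
    Visit E.
    At E: go left to A.
      Visit A.
      At A: go left to T.
        Visit T.
        At T: no left child.
        At T: go right to J.
          J is a leaf — visit J.
      At A: no right child.
    At E: no right child.
Full pre-order sequence: H, F, Y, G, M, V, Q, B, C, E, A, T, J.

C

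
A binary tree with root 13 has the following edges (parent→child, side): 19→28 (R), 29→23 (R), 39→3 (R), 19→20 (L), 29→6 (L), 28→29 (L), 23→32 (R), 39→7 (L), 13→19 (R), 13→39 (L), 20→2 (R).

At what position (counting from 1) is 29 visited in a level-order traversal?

Level-order visits nodes level by level from the root, left to right within each level.
Level 0: 13
Level 1: 39, 19
Level 2: 7, 3, 20, 28
Level 3: 2, 29
Level 4: 6, 23
Level 5: 32
Full level-order sequence: 13, 39, 19, 7, 3, 20, 28, 2, 29, 6, 23, 32.

9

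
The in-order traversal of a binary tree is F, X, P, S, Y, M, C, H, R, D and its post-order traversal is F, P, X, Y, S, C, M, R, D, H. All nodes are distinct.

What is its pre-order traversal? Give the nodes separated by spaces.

H M S X F P Y C D R

The last element of post-order is the root; it splits in-order into left and right subtrees.
Root H: left subtree has 7 nodes {F, X, P, S, Y, M, C}, right has 2 {R, D}.
  Root M: left subtree has 5 nodes {F, X, P, S, Y}, right has 1 {C}.
    Root S: left subtree has 3 nodes {F, X, P}, right has 1 {Y}.
      Root X: left subtree has 1 node {F}, right has 1 {P}.
  Root D: left subtree has 1 node {R}, right has 0 { }.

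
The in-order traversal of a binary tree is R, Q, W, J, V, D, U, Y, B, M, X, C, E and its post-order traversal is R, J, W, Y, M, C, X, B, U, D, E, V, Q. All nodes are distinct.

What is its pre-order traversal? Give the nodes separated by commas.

Q, R, V, W, J, E, D, U, B, Y, X, M, C

The last element of post-order is the root; it splits in-order into left and right subtrees.
Root Q: left subtree has 1 node {R}, right has 11 {W, J, V, D, U, Y, B, M, X, C, E}.
  Root V: left subtree has 2 nodes {W, J}, right has 8 {D, U, Y, B, M, X, C, E}.
    Root W: left subtree has 0 nodes { }, right has 1 {J}.
    Root E: left subtree has 7 nodes {D, U, Y, B, M, X, C}, right has 0 { }.
      Root D: left subtree has 0 nodes { }, right has 6 {U, Y, B, M, X, C}.
        Root U: left subtree has 0 nodes { }, right has 5 {Y, B, M, X, C}.
          Root B: left subtree has 1 node {Y}, right has 3 {M, X, C}.
            Root X: left subtree has 1 node {M}, right has 1 {C}.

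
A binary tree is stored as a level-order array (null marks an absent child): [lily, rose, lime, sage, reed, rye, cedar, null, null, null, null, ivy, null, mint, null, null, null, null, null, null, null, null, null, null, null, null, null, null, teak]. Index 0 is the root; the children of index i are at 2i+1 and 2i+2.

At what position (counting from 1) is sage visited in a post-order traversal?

1

Post-order visits the left subtree, then the right subtree, then the node.
At lily: go left to rose.
  At rose: go left to sage.
    sage is a leaf — visit sage.
  At rose: go right to reed.
    reed is a leaf — visit reed.
  Visit rose.
At lily: go right to lime.
  At lime: go left to rye.
    At rye: go left to ivy.
      ivy is a leaf — visit ivy.
    At rye: no right child.
    Visit rye.
  At lime: go right to cedar.
    At cedar: go left to mint.
      At mint: no left child.
      At mint: go right to teak.
        teak is a leaf — visit teak.
      Visit mint.
    At cedar: no right child.
    Visit cedar.
  Visit lime.
Visit lily.
Full post-order sequence: sage, reed, rose, ivy, rye, teak, mint, cedar, lime, lily.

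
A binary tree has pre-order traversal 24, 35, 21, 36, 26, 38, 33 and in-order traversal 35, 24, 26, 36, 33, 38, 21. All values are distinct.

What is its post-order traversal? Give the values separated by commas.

The first element of pre-order is the root; it splits in-order into left and right subtrees.
Root 24: left subtree has 1 node {35}, right has 5 {26, 36, 33, 38, 21}.
  Root 21: left subtree has 4 nodes {26, 36, 33, 38}, right has 0 { }.
    Root 36: left subtree has 1 node {26}, right has 2 {33, 38}.
      Root 38: left subtree has 1 node {33}, right has 0 { }.

35, 26, 33, 38, 36, 21, 24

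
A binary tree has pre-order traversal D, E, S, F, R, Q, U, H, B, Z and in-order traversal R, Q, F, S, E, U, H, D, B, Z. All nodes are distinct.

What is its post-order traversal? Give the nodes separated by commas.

The first element of pre-order is the root; it splits in-order into left and right subtrees.
Root D: left subtree has 7 nodes {R, Q, F, S, E, U, H}, right has 2 {B, Z}.
  Root E: left subtree has 4 nodes {R, Q, F, S}, right has 2 {U, H}.
    Root S: left subtree has 3 nodes {R, Q, F}, right has 0 { }.
      Root F: left subtree has 2 nodes {R, Q}, right has 0 { }.
        Root R: left subtree has 0 nodes { }, right has 1 {Q}.
    Root U: left subtree has 0 nodes { }, right has 1 {H}.
  Root B: left subtree has 0 nodes { }, right has 1 {Z}.

Q, R, F, S, H, U, E, Z, B, D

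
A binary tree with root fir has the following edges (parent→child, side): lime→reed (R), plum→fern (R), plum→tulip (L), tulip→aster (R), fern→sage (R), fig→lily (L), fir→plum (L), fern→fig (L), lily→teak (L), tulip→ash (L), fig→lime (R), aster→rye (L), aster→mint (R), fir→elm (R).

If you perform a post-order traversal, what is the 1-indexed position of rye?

2

Post-order visits the left subtree, then the right subtree, then the node.
At fir: go left to plum.
  At plum: go left to tulip.
    At tulip: go left to ash.
      ash is a leaf — visit ash.
    At tulip: go right to aster.
      At aster: go left to rye.
        rye is a leaf — visit rye.
      At aster: go right to mint.
        mint is a leaf — visit mint.
      Visit aster.
    Visit tulip.
  At plum: go right to fern.
    At fern: go left to fig.
      At fig: go left to lily.
        At lily: go left to teak.
          teak is a leaf — visit teak.
        At lily: no right child.
        Visit lily.
      At fig: go right to lime.
        At lime: no left child.
        At lime: go right to reed.
          reed is a leaf — visit reed.
        Visit lime.
      Visit fig.
    At fern: go right to sage.
      sage is a leaf — visit sage.
    Visit fern.
  Visit plum.
At fir: go right to elm.
  elm is a leaf — visit elm.
Visit fir.
Full post-order sequence: ash, rye, mint, aster, tulip, teak, lily, reed, lime, fig, sage, fern, plum, elm, fir.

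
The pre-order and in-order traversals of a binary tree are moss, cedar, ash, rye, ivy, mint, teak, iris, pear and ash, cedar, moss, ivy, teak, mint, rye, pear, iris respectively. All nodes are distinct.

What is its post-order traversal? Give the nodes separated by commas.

ash, cedar, teak, mint, ivy, pear, iris, rye, moss

The first element of pre-order is the root; it splits in-order into left and right subtrees.
Root moss: left subtree has 2 nodes {ash, cedar}, right has 6 {ivy, teak, mint, rye, pear, iris}.
  Root cedar: left subtree has 1 node {ash}, right has 0 { }.
  Root rye: left subtree has 3 nodes {ivy, teak, mint}, right has 2 {pear, iris}.
    Root ivy: left subtree has 0 nodes { }, right has 2 {teak, mint}.
      Root mint: left subtree has 1 node {teak}, right has 0 { }.
    Root iris: left subtree has 1 node {pear}, right has 0 { }.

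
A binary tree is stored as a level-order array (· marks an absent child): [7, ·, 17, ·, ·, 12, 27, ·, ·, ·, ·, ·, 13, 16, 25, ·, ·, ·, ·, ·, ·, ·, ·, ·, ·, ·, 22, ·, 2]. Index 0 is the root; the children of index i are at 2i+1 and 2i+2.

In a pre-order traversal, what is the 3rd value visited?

Pre-order visits the node, then its left subtree, then its right subtree.
Visit 7.
At 7: no left child.
At 7: go right to 17.
  Visit 17.
  At 17: go left to 12.
    Visit 12.
    At 12: no left child.
    At 12: go right to 13.
      Visit 13.
      At 13: no left child.
      At 13: go right to 22.
        22 is a leaf — visit 22.
  At 17: go right to 27.
    Visit 27.
    At 27: go left to 16.
      Visit 16.
      At 16: no left child.
      At 16: go right to 2.
        2 is a leaf — visit 2.
    At 27: go right to 25.
      25 is a leaf — visit 25.
Full pre-order sequence: 7, 17, 12, 13, 22, 27, 16, 2, 25.

12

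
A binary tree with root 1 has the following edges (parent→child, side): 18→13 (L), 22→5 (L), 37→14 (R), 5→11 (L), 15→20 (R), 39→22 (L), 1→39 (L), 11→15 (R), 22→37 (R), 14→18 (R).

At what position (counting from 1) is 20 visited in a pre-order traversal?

7

Pre-order visits the node, then its left subtree, then its right subtree.
Visit 1.
At 1: go left to 39.
  Visit 39.
  At 39: go left to 22.
    Visit 22.
    At 22: go left to 5.
      Visit 5.
      At 5: go left to 11.
        Visit 11.
        At 11: no left child.
        At 11: go right to 15.
          Visit 15.
          At 15: no left child.
          At 15: go right to 20.
            20 is a leaf — visit 20.
      At 5: no right child.
    At 22: go right to 37.
      Visit 37.
      At 37: no left child.
      At 37: go right to 14.
        Visit 14.
        At 14: no left child.
        At 14: go right to 18.
          Visit 18.
          At 18: go left to 13.
            13 is a leaf — visit 13.
          At 18: no right child.
  At 39: no right child.
At 1: no right child.
Full pre-order sequence: 1, 39, 22, 5, 11, 15, 20, 37, 14, 18, 13.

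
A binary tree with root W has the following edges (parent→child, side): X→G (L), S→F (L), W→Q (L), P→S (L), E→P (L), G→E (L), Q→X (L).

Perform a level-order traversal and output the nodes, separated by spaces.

W Q X G E P S F

Level-order visits nodes level by level from the root, left to right within each level.
Level 0: W
Level 1: Q
Level 2: X
Level 3: G
Level 4: E
Level 5: P
Level 6: S
Level 7: F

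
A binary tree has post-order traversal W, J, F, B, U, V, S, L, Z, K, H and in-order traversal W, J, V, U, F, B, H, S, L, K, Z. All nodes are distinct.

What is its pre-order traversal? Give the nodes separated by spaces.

The last element of post-order is the root; it splits in-order into left and right subtrees.
Root H: left subtree has 6 nodes {W, J, V, U, F, B}, right has 4 {S, L, K, Z}.
  Root V: left subtree has 2 nodes {W, J}, right has 3 {U, F, B}.
    Root J: left subtree has 1 node {W}, right has 0 { }.
    Root U: left subtree has 0 nodes { }, right has 2 {F, B}.
      Root B: left subtree has 1 node {F}, right has 0 { }.
  Root K: left subtree has 2 nodes {S, L}, right has 1 {Z}.
    Root L: left subtree has 1 node {S}, right has 0 { }.

H V J W U B F K L S Z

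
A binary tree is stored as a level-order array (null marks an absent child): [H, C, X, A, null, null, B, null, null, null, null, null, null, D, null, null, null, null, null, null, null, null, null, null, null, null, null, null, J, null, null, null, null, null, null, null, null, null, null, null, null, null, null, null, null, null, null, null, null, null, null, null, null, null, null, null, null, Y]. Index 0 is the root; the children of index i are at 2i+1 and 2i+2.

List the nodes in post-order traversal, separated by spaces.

A C Y J D B X H

Post-order visits the left subtree, then the right subtree, then the node.
At H: go left to C.
  At C: go left to A.
    A is a leaf — visit A.
  At C: no right child.
  Visit C.
At H: go right to X.
  At X: no left child.
  At X: go right to B.
    At B: go left to D.
      At D: no left child.
      At D: go right to J.
        At J: go left to Y.
          Y is a leaf — visit Y.
        At J: no right child.
        Visit J.
      Visit D.
    At B: no right child.
    Visit B.
  Visit X.
Visit H.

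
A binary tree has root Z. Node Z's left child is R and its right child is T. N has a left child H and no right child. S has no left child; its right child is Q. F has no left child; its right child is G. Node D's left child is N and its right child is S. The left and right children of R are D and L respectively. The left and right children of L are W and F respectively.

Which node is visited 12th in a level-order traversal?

Level-order visits nodes level by level from the root, left to right within each level.
Level 0: Z
Level 1: R, T
Level 2: D, L
Level 3: N, S, W, F
Level 4: H, Q, G
Full level-order sequence: Z, R, T, D, L, N, S, W, F, H, Q, G.

G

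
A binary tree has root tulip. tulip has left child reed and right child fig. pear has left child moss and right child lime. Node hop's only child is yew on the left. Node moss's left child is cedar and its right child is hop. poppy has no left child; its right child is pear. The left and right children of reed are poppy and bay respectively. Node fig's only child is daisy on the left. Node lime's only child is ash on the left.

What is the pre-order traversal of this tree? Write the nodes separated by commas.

tulip, reed, poppy, pear, moss, cedar, hop, yew, lime, ash, bay, fig, daisy

Pre-order visits the node, then its left subtree, then its right subtree.
Visit tulip.
At tulip: go left to reed.
  Visit reed.
  At reed: go left to poppy.
    Visit poppy.
    At poppy: no left child.
    At poppy: go right to pear.
      Visit pear.
      At pear: go left to moss.
        Visit moss.
        At moss: go left to cedar.
          cedar is a leaf — visit cedar.
        At moss: go right to hop.
          Visit hop.
          At hop: go left to yew.
            yew is a leaf — visit yew.
          At hop: no right child.
      At pear: go right to lime.
        Visit lime.
        At lime: go left to ash.
          ash is a leaf — visit ash.
        At lime: no right child.
  At reed: go right to bay.
    bay is a leaf — visit bay.
At tulip: go right to fig.
  Visit fig.
  At fig: go left to daisy.
    daisy is a leaf — visit daisy.
  At fig: no right child.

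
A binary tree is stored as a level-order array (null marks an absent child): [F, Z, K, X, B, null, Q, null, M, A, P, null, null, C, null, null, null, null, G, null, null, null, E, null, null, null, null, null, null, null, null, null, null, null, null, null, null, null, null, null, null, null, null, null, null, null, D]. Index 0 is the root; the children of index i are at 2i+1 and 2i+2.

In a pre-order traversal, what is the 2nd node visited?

Z

Pre-order visits the node, then its left subtree, then its right subtree.
Visit F.
At F: go left to Z.
  Visit Z.
  At Z: go left to X.
    Visit X.
    At X: no left child.
    At X: go right to M.
      Visit M.
      At M: no left child.
      At M: go right to G.
        G is a leaf — visit G.
  At Z: go right to B.
    Visit B.
    At B: go left to A.
      A is a leaf — visit A.
    At B: go right to P.
      Visit P.
      At P: no left child.
      At P: go right to E.
        Visit E.
        At E: no left child.
        At E: go right to D.
          D is a leaf — visit D.
At F: go right to K.
  Visit K.
  At K: no left child.
  At K: go right to Q.
    Visit Q.
    At Q: go left to C.
      C is a leaf — visit C.
    At Q: no right child.
Full pre-order sequence: F, Z, X, M, G, B, A, P, E, D, K, Q, C.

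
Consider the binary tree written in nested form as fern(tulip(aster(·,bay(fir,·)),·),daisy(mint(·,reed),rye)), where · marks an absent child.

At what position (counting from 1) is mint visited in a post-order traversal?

6

Post-order visits the left subtree, then the right subtree, then the node.
At fern: go left to tulip.
  At tulip: go left to aster.
    At aster: no left child.
    At aster: go right to bay.
      At bay: go left to fir.
        fir is a leaf — visit fir.
      At bay: no right child.
      Visit bay.
    Visit aster.
  At tulip: no right child.
  Visit tulip.
At fern: go right to daisy.
  At daisy: go left to mint.
    At mint: no left child.
    At mint: go right to reed.
      reed is a leaf — visit reed.
    Visit mint.
  At daisy: go right to rye.
    rye is a leaf — visit rye.
  Visit daisy.
Visit fern.
Full post-order sequence: fir, bay, aster, tulip, reed, mint, rye, daisy, fern.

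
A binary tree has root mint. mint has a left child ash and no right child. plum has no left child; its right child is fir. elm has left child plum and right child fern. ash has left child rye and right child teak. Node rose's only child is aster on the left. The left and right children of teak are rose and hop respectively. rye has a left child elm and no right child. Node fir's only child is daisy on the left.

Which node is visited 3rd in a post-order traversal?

plum

Post-order visits the left subtree, then the right subtree, then the node.
At mint: go left to ash.
  At ash: go left to rye.
    At rye: go left to elm.
      At elm: go left to plum.
        At plum: no left child.
        At plum: go right to fir.
          At fir: go left to daisy.
            daisy is a leaf — visit daisy.
          At fir: no right child.
          Visit fir.
        Visit plum.
      At elm: go right to fern.
        fern is a leaf — visit fern.
      Visit elm.
    At rye: no right child.
    Visit rye.
  At ash: go right to teak.
    At teak: go left to rose.
      At rose: go left to aster.
        aster is a leaf — visit aster.
      At rose: no right child.
      Visit rose.
    At teak: go right to hop.
      hop is a leaf — visit hop.
    Visit teak.
  Visit ash.
At mint: no right child.
Visit mint.
Full post-order sequence: daisy, fir, plum, fern, elm, rye, aster, rose, hop, teak, ash, mint.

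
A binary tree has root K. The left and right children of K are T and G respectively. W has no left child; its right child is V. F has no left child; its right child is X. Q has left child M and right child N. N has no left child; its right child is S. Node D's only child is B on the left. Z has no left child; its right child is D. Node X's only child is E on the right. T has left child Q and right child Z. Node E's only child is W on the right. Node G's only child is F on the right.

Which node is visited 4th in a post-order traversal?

Q

Post-order visits the left subtree, then the right subtree, then the node.
At K: go left to T.
  At T: go left to Q.
    At Q: go left to M.
      M is a leaf — visit M.
    At Q: go right to N.
      At N: no left child.
      At N: go right to S.
        S is a leaf — visit S.
      Visit N.
    Visit Q.
  At T: go right to Z.
    At Z: no left child.
    At Z: go right to D.
      At D: go left to B.
        B is a leaf — visit B.
      At D: no right child.
      Visit D.
    Visit Z.
  Visit T.
At K: go right to G.
  At G: no left child.
  At G: go right to F.
    At F: no left child.
    At F: go right to X.
      At X: no left child.
      At X: go right to E.
        At E: no left child.
        At E: go right to W.
          At W: no left child.
          At W: go right to V.
            V is a leaf — visit V.
          Visit W.
        Visit E.
      Visit X.
    Visit F.
  Visit G.
Visit K.
Full post-order sequence: M, S, N, Q, B, D, Z, T, V, W, E, X, F, G, K.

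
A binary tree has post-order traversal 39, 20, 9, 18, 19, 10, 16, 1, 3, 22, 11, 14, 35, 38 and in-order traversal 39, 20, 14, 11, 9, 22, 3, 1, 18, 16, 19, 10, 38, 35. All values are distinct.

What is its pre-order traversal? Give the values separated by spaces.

38 14 20 39 11 22 9 3 1 16 18 10 19 35

The last element of post-order is the root; it splits in-order into left and right subtrees.
Root 38: left subtree has 12 nodes {39, 20, 14, 11, 9, 22, 3, 1, 18, 16, 19, 10}, right has 1 {35}.
  Root 14: left subtree has 2 nodes {39, 20}, right has 9 {11, 9, 22, 3, 1, 18, 16, 19, 10}.
    Root 20: left subtree has 1 node {39}, right has 0 { }.
    Root 11: left subtree has 0 nodes { }, right has 8 {9, 22, 3, 1, 18, 16, 19, 10}.
      Root 22: left subtree has 1 node {9}, right has 6 {3, 1, 18, 16, 19, 10}.
        Root 3: left subtree has 0 nodes { }, right has 5 {1, 18, 16, 19, 10}.
          Root 1: left subtree has 0 nodes { }, right has 4 {18, 16, 19, 10}.
            Root 16: left subtree has 1 node {18}, right has 2 {19, 10}.
              Root 10: left subtree has 1 node {19}, right has 0 { }.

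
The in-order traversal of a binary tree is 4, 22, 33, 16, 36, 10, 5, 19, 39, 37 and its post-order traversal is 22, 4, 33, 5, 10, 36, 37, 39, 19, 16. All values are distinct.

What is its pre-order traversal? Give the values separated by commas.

The last element of post-order is the root; it splits in-order into left and right subtrees.
Root 16: left subtree has 3 nodes {4, 22, 33}, right has 6 {36, 10, 5, 19, 39, 37}.
  Root 33: left subtree has 2 nodes {4, 22}, right has 0 { }.
    Root 4: left subtree has 0 nodes { }, right has 1 {22}.
  Root 19: left subtree has 3 nodes {36, 10, 5}, right has 2 {39, 37}.
    Root 36: left subtree has 0 nodes { }, right has 2 {10, 5}.
      Root 10: left subtree has 0 nodes { }, right has 1 {5}.
    Root 39: left subtree has 0 nodes { }, right has 1 {37}.

16, 33, 4, 22, 19, 36, 10, 5, 39, 37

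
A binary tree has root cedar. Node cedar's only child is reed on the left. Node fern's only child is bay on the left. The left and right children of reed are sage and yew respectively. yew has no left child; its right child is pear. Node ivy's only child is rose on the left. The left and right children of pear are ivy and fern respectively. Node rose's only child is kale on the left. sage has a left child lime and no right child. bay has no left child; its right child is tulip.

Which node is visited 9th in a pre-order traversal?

Pre-order visits the node, then its left subtree, then its right subtree.
Visit cedar.
At cedar: go left to reed.
  Visit reed.
  At reed: go left to sage.
    Visit sage.
    At sage: go left to lime.
      lime is a leaf — visit lime.
    At sage: no right child.
  At reed: go right to yew.
    Visit yew.
    At yew: no left child.
    At yew: go right to pear.
      Visit pear.
      At pear: go left to ivy.
        Visit ivy.
        At ivy: go left to rose.
          Visit rose.
          At rose: go left to kale.
            kale is a leaf — visit kale.
          At rose: no right child.
        At ivy: no right child.
      At pear: go right to fern.
        Visit fern.
        At fern: go left to bay.
          Visit bay.
          At bay: no left child.
          At bay: go right to tulip.
            tulip is a leaf — visit tulip.
        At fern: no right child.
At cedar: no right child.
Full pre-order sequence: cedar, reed, sage, lime, yew, pear, ivy, rose, kale, fern, bay, tulip.

kale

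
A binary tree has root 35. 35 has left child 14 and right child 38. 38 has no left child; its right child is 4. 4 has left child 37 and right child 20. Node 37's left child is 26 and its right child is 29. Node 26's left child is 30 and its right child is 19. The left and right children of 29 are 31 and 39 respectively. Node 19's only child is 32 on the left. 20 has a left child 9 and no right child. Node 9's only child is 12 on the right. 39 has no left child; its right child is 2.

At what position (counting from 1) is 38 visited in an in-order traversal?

3

In-order visits the left subtree, then the node, then the right subtree.
At 35: go left to 14.
  14 is a leaf — visit 14.
Visit 35.
At 35: go right to 38.
  At 38: no left child.
  Visit 38.
  At 38: go right to 4.
    At 4: go left to 37.
      At 37: go left to 26.
        At 26: go left to 30.
          30 is a leaf — visit 30.
        Visit 26.
        At 26: go right to 19.
          At 19: go left to 32.
            32 is a leaf — visit 32.
          Visit 19.
          At 19: no right child.
      Visit 37.
      At 37: go right to 29.
        At 29: go left to 31.
          31 is a leaf — visit 31.
        Visit 29.
        At 29: go right to 39.
          At 39: no left child.
          Visit 39.
          At 39: go right to 2.
            2 is a leaf — visit 2.
    Visit 4.
    At 4: go right to 20.
      At 20: go left to 9.
        At 9: no left child.
        Visit 9.
        At 9: go right to 12.
          12 is a leaf — visit 12.
      Visit 20.
      At 20: no right child.
Full in-order sequence: 14, 35, 38, 30, 26, 32, 19, 37, 31, 29, 39, 2, 4, 9, 12, 20.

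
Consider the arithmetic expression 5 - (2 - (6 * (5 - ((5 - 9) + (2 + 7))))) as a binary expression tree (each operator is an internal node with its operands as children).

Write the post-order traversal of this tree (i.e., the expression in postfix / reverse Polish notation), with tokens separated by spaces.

Post-order on an expression tree gives postfix notation: for each operator, emit left operand, right operand, then the operator.

5 2 6 5 5 9 - 2 7 + + - * - -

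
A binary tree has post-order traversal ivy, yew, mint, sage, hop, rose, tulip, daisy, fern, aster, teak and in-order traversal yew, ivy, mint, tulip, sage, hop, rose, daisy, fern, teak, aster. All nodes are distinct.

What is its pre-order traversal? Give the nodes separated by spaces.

teak fern daisy tulip mint yew ivy rose hop sage aster

The last element of post-order is the root; it splits in-order into left and right subtrees.
Root teak: left subtree has 9 nodes {yew, ivy, mint, tulip, sage, hop, rose, daisy, fern}, right has 1 {aster}.
  Root fern: left subtree has 8 nodes {yew, ivy, mint, tulip, sage, hop, rose, daisy}, right has 0 { }.
    Root daisy: left subtree has 7 nodes {yew, ivy, mint, tulip, sage, hop, rose}, right has 0 { }.
      Root tulip: left subtree has 3 nodes {yew, ivy, mint}, right has 3 {sage, hop, rose}.
        Root mint: left subtree has 2 nodes {yew, ivy}, right has 0 { }.
          Root yew: left subtree has 0 nodes { }, right has 1 {ivy}.
        Root rose: left subtree has 2 nodes {sage, hop}, right has 0 { }.
          Root hop: left subtree has 1 node {sage}, right has 0 { }.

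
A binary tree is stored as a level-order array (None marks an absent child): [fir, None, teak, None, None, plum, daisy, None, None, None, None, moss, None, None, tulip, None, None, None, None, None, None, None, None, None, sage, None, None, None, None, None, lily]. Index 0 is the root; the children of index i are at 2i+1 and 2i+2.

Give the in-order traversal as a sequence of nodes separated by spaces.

fir moss sage plum teak daisy tulip lily

In-order visits the left subtree, then the node, then the right subtree.
At fir: no left child.
Visit fir.
At fir: go right to teak.
  At teak: go left to plum.
    At plum: go left to moss.
      At moss: no left child.
      Visit moss.
      At moss: go right to sage.
        sage is a leaf — visit sage.
    Visit plum.
    At plum: no right child.
  Visit teak.
  At teak: go right to daisy.
    At daisy: no left child.
    Visit daisy.
    At daisy: go right to tulip.
      At tulip: no left child.
      Visit tulip.
      At tulip: go right to lily.
        lily is a leaf — visit lily.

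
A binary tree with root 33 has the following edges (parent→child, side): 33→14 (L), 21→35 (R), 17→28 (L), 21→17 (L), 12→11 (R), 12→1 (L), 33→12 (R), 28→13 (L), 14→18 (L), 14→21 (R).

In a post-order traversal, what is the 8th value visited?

Post-order visits the left subtree, then the right subtree, then the node.
At 33: go left to 14.
  At 14: go left to 18.
    18 is a leaf — visit 18.
  At 14: go right to 21.
    At 21: go left to 17.
      At 17: go left to 28.
        At 28: go left to 13.
          13 is a leaf — visit 13.
        At 28: no right child.
        Visit 28.
      At 17: no right child.
      Visit 17.
    At 21: go right to 35.
      35 is a leaf — visit 35.
    Visit 21.
  Visit 14.
At 33: go right to 12.
  At 12: go left to 1.
    1 is a leaf — visit 1.
  At 12: go right to 11.
    11 is a leaf — visit 11.
  Visit 12.
Visit 33.
Full post-order sequence: 18, 13, 28, 17, 35, 21, 14, 1, 11, 12, 33.

1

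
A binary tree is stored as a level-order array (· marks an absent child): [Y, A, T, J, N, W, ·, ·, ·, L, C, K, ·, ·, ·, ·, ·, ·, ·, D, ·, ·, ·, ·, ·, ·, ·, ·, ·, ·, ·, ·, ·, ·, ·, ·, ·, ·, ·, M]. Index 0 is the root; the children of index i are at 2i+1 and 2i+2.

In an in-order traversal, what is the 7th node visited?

C

In-order visits the left subtree, then the node, then the right subtree.
At Y: go left to A.
  At A: go left to J.
    J is a leaf — visit J.
  Visit A.
  At A: go right to N.
    At N: go left to L.
      At L: go left to D.
        At D: go left to M.
          M is a leaf — visit M.
        Visit D.
        At D: no right child.
      Visit L.
      At L: no right child.
    Visit N.
    At N: go right to C.
      C is a leaf — visit C.
Visit Y.
At Y: go right to T.
  At T: go left to W.
    At W: go left to K.
      K is a leaf — visit K.
    Visit W.
    At W: no right child.
  Visit T.
  At T: no right child.
Full in-order sequence: J, A, M, D, L, N, C, Y, K, W, T.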